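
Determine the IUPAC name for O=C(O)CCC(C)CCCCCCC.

The longest chain bearing the –COOH group is 11 carbons long (undecane).
The highest-priority functional group is a carboxylic acid (terminal –COOH), so the name ends in -oic acid.
The numbering direction is chosen so that the carboxylic acid carbon is C-1 by definition.
This places a methyl group at C-4.
Assembling the pieces gives 4-methylundecanoic acid.

4-methylundecanoic acid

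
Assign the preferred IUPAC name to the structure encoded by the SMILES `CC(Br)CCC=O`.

The longest chain bearing the –CHO group is 5 carbons long (pentane).
The highest-priority functional group is an aldehyde (terminal –CHO), so the name ends in -al.
Choose the numbering such that the aldehyde carbon is C-1 by definition.
With this numbering: a bromo group at C-4.
Assembling the pieces gives 4-bromopentanal.

4-bromopentanal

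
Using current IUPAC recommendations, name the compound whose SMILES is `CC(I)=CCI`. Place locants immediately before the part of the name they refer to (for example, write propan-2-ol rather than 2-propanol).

Counting along the main chain through the multiple bond gives 4 carbons: the parent is butane.
There is one C=C double bond, indicated by the ending -ene.
Number the chain so that the substituent locant set {1,3} is lower than {2,4} at the first point of difference.
With this numbering: the double bond between C-2 and C-3; iodo groups at C-1 and C-3.
The name is 1,3-diiodobut-2-ene.

1,3-diiodobut-2-ene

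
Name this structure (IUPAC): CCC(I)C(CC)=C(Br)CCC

5-bromo-4-ethyl-3-iodooct-4-ene

The longest chain bearing the multiple bond is 8 carbons long (octane).
The chain contains a C=C double bond, so the unsaturation ending is -ene.
Number the chain so that the substituent locant set {3,4,5} is lower than {4,5,6} at the first point of difference.
With this numbering: the double bond between C-4 and C-5; a bromo group at C-5; an ethyl group at C-4; an iodo group at C-3.
Prefixes are listed alphabetically: bromo, ethyl, iodo.
The name is 5-bromo-4-ethyl-3-iodooct-4-ene.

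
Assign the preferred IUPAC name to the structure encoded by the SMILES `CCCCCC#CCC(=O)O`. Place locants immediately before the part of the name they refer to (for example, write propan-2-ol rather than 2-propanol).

The longest carbon chain that includes the –COOH group and the multiple bond has 9 carbons, so the parent hydride is nonane.
The principal characteristic group is a carboxylic acid (terminal –COOH), named with the suffix -oic acid.
There is one C≡C triple bond, indicated by the ending -yne.
Number the chain so that the carboxylic acid carbon is C-1 by definition.
With this numbering: the triple bond between C-3 and C-4.
The name is non-3-ynoic acid.

non-3-ynoic acid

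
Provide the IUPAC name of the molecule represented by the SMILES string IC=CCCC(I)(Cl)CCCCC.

Counting along the main chain through the multiple bond gives 10 carbons: the parent is decane.
The chain contains a C=C double bond, so the unsaturation ending is -ene.
Number the chain so that numbering from this end puts the double bond at C-1 rather than C-9.
With this numbering: the double bond between C-1 and C-2; a chloro group at C-5; iodo groups at C-1 and C-5.
Substituent prefixes are cited in alphabetical order (multiplying prefixes like di-/tri- are ignored for ordering).
Assembling the pieces gives 5-chloro-1,5-diiododec-1-ene.

5-chloro-1,5-diiododec-1-ene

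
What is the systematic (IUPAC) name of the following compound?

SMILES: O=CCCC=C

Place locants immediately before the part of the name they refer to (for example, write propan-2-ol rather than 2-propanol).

The longest carbon chain that includes the –CHO group and the multiple bond has 5 carbons, so the parent hydride is pentane.
The principal characteristic group is an aldehyde (terminal –CHO), named with the suffix -al.
The chain contains a C=C double bond, so the unsaturation ending is -ene.
Number the chain so that the aldehyde carbon is C-1 by definition.
That gives the double bond between C-4 and C-5.
The name is pent-4-enal.

pent-4-enal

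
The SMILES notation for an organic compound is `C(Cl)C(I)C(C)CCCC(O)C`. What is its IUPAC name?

Counting along the main chain through the –OH group gives 8 carbons: the parent is octane.
An alcohol (–OH) is the principal characteristic group, giving the suffix -ol.
Number the chain so that numbering from this end puts the hydroxyl group at C-2 rather than C-7.
With this numbering: the hydroxyl at C-2; a chloro group at C-8; an iodo group at C-7; a methyl group at C-6.
The substituents are ordered alphabetically, ignoring any di-/tri- multipliers.
Assembling the pieces gives 8-chloro-7-iodo-6-methyloctan-2-ol.

8-chloro-7-iodo-6-methyloctan-2-ol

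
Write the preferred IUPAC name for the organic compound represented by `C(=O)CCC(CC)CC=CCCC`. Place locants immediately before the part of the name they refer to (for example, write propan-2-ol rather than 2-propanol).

The longest chain bearing the –CHO group and the multiple bond is 10 carbons long (decane).
The highest-priority functional group is an aldehyde (terminal –CHO), so the name ends in -al.
The chain contains a C=C double bond, so the unsaturation ending is -ene.
Choose the numbering such that the aldehyde carbon is C-1 by definition.
With this numbering: the double bond between C-6 and C-7; an ethyl group at C-4.
Assembling the pieces gives 4-ethyldec-6-enal.

4-ethyldec-6-enal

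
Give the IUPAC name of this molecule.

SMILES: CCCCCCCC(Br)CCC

The longest continuous carbon chain has 11 atoms, so the parent hydride is undecane.
Choose the numbering such that the substituent locant set {4} is lower than {8} at the first point of difference.
With this numbering: a bromo group at C-4.
The name is 4-bromoundecane.

4-bromoundecane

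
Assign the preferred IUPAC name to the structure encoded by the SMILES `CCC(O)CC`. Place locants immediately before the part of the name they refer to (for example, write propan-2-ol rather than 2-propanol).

pentan-3-ol

Counting along the main chain through the –OH group gives 5 carbons: the parent is pentane.
An alcohol (–OH) is the principal characteristic group, giving the suffix -ol.
Both numbering directions give the same locant set; either may be used.
This places the hydroxyl at C-3.
Assembling the pieces gives pentan-3-ol.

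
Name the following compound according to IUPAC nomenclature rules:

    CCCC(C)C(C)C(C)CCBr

1-bromo-3,4,5-trimethyloctane

The longest continuous carbon chain has 8 atoms, so the parent hydride is octane.
Number the chain so that the substituent locant set {1,3,4,5} is lower than {4,5,6,8} at the first point of difference.
With this numbering: a bromo group at C-1; methyl groups at C-3 and C-4 and C-5.
Substituent prefixes are cited in alphabetical order (multiplying prefixes like di-/tri- are ignored for ordering).
The name is 1-bromo-3,4,5-trimethyloctane.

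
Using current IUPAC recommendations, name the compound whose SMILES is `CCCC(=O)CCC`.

Counting along the main chain through the carbonyl gives 7 carbons: the parent is heptane.
A ketone (C=O on an internal carbon) is the principal characteristic group, giving the suffix -one.
Numbering from either end gives identical locants here.
This places the carbonyl at C-4.
Putting it together: heptan-4-one.

heptan-4-one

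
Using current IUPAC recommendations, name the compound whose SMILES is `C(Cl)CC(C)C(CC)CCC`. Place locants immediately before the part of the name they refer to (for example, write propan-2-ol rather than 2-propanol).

The longest carbon chain is 7 atoms: the parent is heptane.
Number the chain so that the substituent locant set {1,3,4} is lower than {4,5,7} at the first point of difference.
This places a chloro group at C-1; an ethyl group at C-4; a methyl group at C-3.
Prefixes are listed alphabetically: chloro, ethyl, methyl.
The name is 1-chloro-4-ethyl-3-methylheptane.

1-chloro-4-ethyl-3-methylheptane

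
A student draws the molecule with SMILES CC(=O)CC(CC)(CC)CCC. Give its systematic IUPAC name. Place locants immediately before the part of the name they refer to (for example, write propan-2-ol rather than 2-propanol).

The longest chain bearing the carbonyl is 7 carbons long (heptane).
The highest-priority functional group is a ketone (C=O on an internal carbon), so the name ends in -one.
The numbering direction is chosen so that numbering from this end puts the carbonyl group at C-2 rather than C-6.
With this numbering: the carbonyl at C-2; two ethyl groups at C-4.
Assembling the pieces gives 4,4-diethylheptan-2-one.

4,4-diethylheptan-2-one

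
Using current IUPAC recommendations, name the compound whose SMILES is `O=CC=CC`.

Counting along the main chain through the –CHO group and the multiple bond gives 4 carbons: the parent is butane.
The principal characteristic group is an aldehyde (terminal –CHO), named with the suffix -al.
There is one C=C double bond, indicated by the ending -ene.
Number the chain so that the aldehyde carbon is C-1 by definition.
That gives the double bond between C-2 and C-3.
Putting it together: but-2-enal.

but-2-enal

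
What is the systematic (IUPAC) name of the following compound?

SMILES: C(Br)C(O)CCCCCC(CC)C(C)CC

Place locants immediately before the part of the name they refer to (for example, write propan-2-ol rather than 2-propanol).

The longest carbon chain that includes the –OH group has 11 carbons, so the parent hydride is undecane.
An alcohol (–OH) is the principal characteristic group, giving the suffix -ol.
Number the chain so that numbering from this end puts the hydroxyl group at C-2 rather than C-10.
That gives the hydroxyl at C-2; a bromo group at C-1; an ethyl group at C-8; a methyl group at C-9.
Prefixes are listed alphabetically: bromo, ethyl, methyl.
Putting it together: 1-bromo-8-ethyl-9-methylundecan-2-ol.

1-bromo-8-ethyl-9-methylundecan-2-ol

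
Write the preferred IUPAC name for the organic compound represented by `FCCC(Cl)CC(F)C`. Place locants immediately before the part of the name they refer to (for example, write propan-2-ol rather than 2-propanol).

3-chloro-1,5-difluorohexane

The parent chain contains 6 carbons (hexane).
Choose the numbering such that the substituent locant set {1,3,5} is lower than {2,4,6} at the first point of difference.
With this numbering: a chloro group at C-3; fluoro groups at C-1 and C-5.
The substituents are ordered alphabetically, ignoring any di-/tri- multipliers.
The name is 3-chloro-1,5-difluorohexane.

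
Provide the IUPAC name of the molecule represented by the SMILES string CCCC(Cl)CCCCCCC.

4-chloroundecane

The longest continuous carbon chain has 11 atoms, so the parent hydride is undecane.
The numbering direction is chosen so that the substituent locant set {4} is lower than {8} at the first point of difference.
With this numbering: a chloro group at C-4.
Assembling the pieces gives 4-chloroundecane.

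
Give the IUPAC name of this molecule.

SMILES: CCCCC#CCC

Counting along the main chain through the multiple bond gives 8 carbons: the parent is octane.
There is one C≡C triple bond, indicated by the ending -yne.
Choose the numbering such that numbering from this end puts the triple bond at C-3 rather than C-5.
That gives the triple bond between C-3 and C-4.
Assembling the pieces gives oct-3-yne.

oct-3-yne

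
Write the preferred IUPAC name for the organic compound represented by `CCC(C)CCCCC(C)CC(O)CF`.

The longest carbon chain that includes the –OH group has 11 carbons, so the parent hydride is undecane.
An alcohol (–OH) is the principal characteristic group, giving the suffix -ol.
Choose the numbering such that numbering from this end puts the hydroxyl group at C-2 rather than C-10.
This places the hydroxyl at C-2; a fluoro group at C-1; methyl groups at C-4 and C-9.
Substituent prefixes are cited in alphabetical order (multiplying prefixes like di-/tri- are ignored for ordering).
Assembling the pieces gives 1-fluoro-4,9-dimethylundecan-2-ol.

1-fluoro-4,9-dimethylundecan-2-ol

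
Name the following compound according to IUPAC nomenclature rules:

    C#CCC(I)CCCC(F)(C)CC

8-fluoro-4-iodo-8-methyldec-1-yne

Counting along the main chain through the multiple bond gives 10 carbons: the parent is decane.
The chain contains a C≡C triple bond, so the unsaturation ending is -yne.
Choose the numbering such that numbering from this end puts the triple bond at C-1 rather than C-9.
That gives the triple bond between C-1 and C-2; a fluoro group at C-8; an iodo group at C-4; a methyl group at C-8.
Substituent prefixes are cited in alphabetical order (multiplying prefixes like di-/tri- are ignored for ordering).
Putting it together: 8-fluoro-4-iodo-8-methyldec-1-yne.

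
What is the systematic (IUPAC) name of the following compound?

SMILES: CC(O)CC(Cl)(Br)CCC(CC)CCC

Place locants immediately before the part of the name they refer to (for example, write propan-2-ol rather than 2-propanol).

4-bromo-4-chloro-7-ethyldecan-2-ol

The longest chain bearing the –OH group is 10 carbons long (decane).
The principal characteristic group is an alcohol (–OH), named with the suffix -ol.
Choose the numbering such that numbering from this end puts the hydroxyl group at C-2 rather than C-9.
With this numbering: the hydroxyl at C-2; a bromo group at C-4; a chloro group at C-4; an ethyl group at C-7.
Substituent prefixes are cited in alphabetical order (multiplying prefixes like di-/tri- are ignored for ordering).
Putting it together: 4-bromo-4-chloro-7-ethyldecan-2-ol.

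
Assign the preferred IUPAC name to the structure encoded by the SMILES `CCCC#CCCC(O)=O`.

oct-4-ynoic acid

The longest chain bearing the –COOH group and the multiple bond is 8 carbons long (octane).
The principal characteristic group is a carboxylic acid (terminal –COOH), named with the suffix -oic acid.
A C≡C triple bond in the chain gives the infix -yne-.
The numbering direction is chosen so that the carboxylic acid carbon is C-1 by definition.
With this numbering: the triple bond between C-4 and C-5.
The name is oct-4-ynoic acid.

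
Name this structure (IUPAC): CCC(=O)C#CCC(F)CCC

The longest chain bearing the carbonyl and the multiple bond is 10 carbons long (decane).
The highest-priority functional group is a ketone (C=O on an internal carbon), so the name ends in -one.
A C≡C triple bond in the chain gives the infix -yne-.
Choose the numbering such that numbering from this end puts the carbonyl group at C-3 rather than C-8.
That gives the carbonyl at C-3; the triple bond between C-4 and C-5; a fluoro group at C-7.
Assembling the pieces gives 7-fluorodec-4-yn-3-one.

7-fluorodec-4-yn-3-one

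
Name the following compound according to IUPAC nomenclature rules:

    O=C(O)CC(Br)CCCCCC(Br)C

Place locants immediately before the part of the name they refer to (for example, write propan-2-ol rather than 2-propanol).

3,9-dibromodecanoic acid

The longest carbon chain that includes the –COOH group has 10 carbons, so the parent hydride is decane.
The highest-priority functional group is a carboxylic acid (terminal –COOH), so the name ends in -oic acid.
Choose the numbering such that the carboxylic acid carbon is C-1 by definition.
This places bromo groups at C-3 and C-9.
The name is 3,9-dibromodecanoic acid.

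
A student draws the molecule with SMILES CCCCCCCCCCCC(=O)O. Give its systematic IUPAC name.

dodecanoic acid

The longest carbon chain that includes the –COOH group has 12 carbons, so the parent hydride is dodecane.
The highest-priority functional group is a carboxylic acid (terminal –COOH), so the name ends in -oic acid.
Number the chain so that the carboxylic acid carbon is C-1 by definition.
The name is dodecanoic acid.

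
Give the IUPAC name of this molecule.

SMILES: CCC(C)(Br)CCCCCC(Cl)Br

1,7-dibromo-1-chloro-7-methylnonane

The parent chain contains 9 carbons (nonane).
Number the chain so that the substituent locant set {1,1,7,7} is lower than {3,3,9,9} at the first point of difference.
That gives bromo groups at C-1 and C-7; a chloro group at C-1; a methyl group at C-7.
Prefixes are listed alphabetically: bromo, chloro, methyl.
The name is 1,7-dibromo-1-chloro-7-methylnonane.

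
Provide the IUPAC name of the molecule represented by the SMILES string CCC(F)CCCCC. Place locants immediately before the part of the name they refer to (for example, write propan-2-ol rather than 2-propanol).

3-fluorooctane

The longest continuous carbon chain has 8 atoms, so the parent hydride is octane.
Choose the numbering such that the substituent locant set {3} is lower than {6} at the first point of difference.
With this numbering: a fluoro group at C-3.
The name is 3-fluorooctane.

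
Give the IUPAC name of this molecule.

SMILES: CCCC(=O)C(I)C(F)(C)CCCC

The longest carbon chain that includes the carbonyl has 10 carbons, so the parent hydride is decane.
The principal characteristic group is a ketone (C=O on an internal carbon), named with the suffix -one.
Choose the numbering such that numbering from this end puts the carbonyl group at C-4 rather than C-7.
That gives the carbonyl at C-4; a fluoro group at C-6; an iodo group at C-5; a methyl group at C-6.
Prefixes are listed alphabetically: fluoro, iodo, methyl.
Assembling the pieces gives 6-fluoro-5-iodo-6-methyldecan-4-one.

6-fluoro-5-iodo-6-methyldecan-4-one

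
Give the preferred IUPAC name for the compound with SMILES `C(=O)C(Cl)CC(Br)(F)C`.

The longest carbon chain that includes the –CHO group has 5 carbons, so the parent hydride is pentane.
The highest-priority functional group is an aldehyde (terminal –CHO), so the name ends in -al.
Number the chain so that the aldehyde carbon is C-1 by definition.
That gives a bromo group at C-4; a chloro group at C-2; a fluoro group at C-4.
The substituents are ordered alphabetically, ignoring any di-/tri- multipliers.
The name is 4-bromo-2-chloro-4-fluoropentanal.

4-bromo-2-chloro-4-fluoropentanal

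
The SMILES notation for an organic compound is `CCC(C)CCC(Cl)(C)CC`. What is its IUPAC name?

3-chloro-3,6-dimethyloctane

The longest carbon chain is 8 atoms: the parent is octane.
Number the chain so that the substituent locant set {3,3,6} is lower than {3,6,6} at the first point of difference.
With this numbering: a chloro group at C-3; methyl groups at C-3 and C-6.
The substituents are ordered alphabetically, ignoring any di-/tri- multipliers.
Putting it together: 3-chloro-3,6-dimethyloctane.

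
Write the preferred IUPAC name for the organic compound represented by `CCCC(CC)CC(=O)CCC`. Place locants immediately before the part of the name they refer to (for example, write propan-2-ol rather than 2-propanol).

The longest chain bearing the carbonyl is 9 carbons long (nonane).
A ketone (C=O on an internal carbon) is the principal characteristic group, giving the suffix -one.
The numbering direction is chosen so that numbering from this end puts the carbonyl group at C-4 rather than C-6.
That gives the carbonyl at C-4; an ethyl group at C-6.
The name is 6-ethylnonan-4-one.

6-ethylnonan-4-one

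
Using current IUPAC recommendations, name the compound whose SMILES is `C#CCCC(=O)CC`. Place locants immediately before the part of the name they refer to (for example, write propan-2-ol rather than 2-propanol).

The longest carbon chain that includes the carbonyl and the multiple bond has 7 carbons, so the parent hydride is heptane.
A ketone (C=O on an internal carbon) is the principal characteristic group, giving the suffix -one.
There is one C≡C triple bond, indicated by the ending -yne.
Number the chain so that numbering from this end puts the carbonyl group at C-3 rather than C-5.
This places the carbonyl at C-3; the triple bond between C-6 and C-7.
Assembling the pieces gives hept-6-yn-3-one.

hept-6-yn-3-one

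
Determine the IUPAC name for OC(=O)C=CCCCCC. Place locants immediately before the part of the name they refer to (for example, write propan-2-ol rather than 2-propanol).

oct-2-enoic acid

The longest carbon chain that includes the –COOH group and the multiple bond has 8 carbons, so the parent hydride is octane.
A carboxylic acid (terminal –COOH) is the principal characteristic group, giving the suffix -oic acid.
A C=C double bond in the chain gives the infix -ene-.
Choose the numbering such that the carboxylic acid carbon is C-1 by definition.
With this numbering: the double bond between C-2 and C-3.
Putting it together: oct-2-enoic acid.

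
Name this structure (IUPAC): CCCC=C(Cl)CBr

1-bromo-2-chlorohex-2-ene

The longest chain bearing the multiple bond is 6 carbons long (hexane).
A C=C double bond in the chain gives the infix -ene-.
Number the chain so that numbering from this end puts the double bond at C-2 rather than C-4.
With this numbering: the double bond between C-2 and C-3; a bromo group at C-1; a chloro group at C-2.
Prefixes are listed alphabetically: bromo, chloro.
Putting it together: 1-bromo-2-chlorohex-2-ene.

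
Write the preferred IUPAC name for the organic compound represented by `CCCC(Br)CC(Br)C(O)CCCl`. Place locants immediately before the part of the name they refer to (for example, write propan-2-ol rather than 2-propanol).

4,6-dibromo-1-chlorononan-3-ol

The longest chain bearing the –OH group is 9 carbons long (nonane).
The highest-priority functional group is an alcohol (–OH), so the name ends in -ol.
The numbering direction is chosen so that numbering from this end puts the hydroxyl group at C-3 rather than C-7.
With this numbering: the hydroxyl at C-3; bromo groups at C-4 and C-6; a chloro group at C-1.
Substituent prefixes are cited in alphabetical order (multiplying prefixes like di-/tri- are ignored for ordering).
The name is 4,6-dibromo-1-chlorononan-3-ol.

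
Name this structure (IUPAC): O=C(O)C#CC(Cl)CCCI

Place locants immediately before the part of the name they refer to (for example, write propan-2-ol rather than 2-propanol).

The longest chain bearing the –COOH group and the multiple bond is 7 carbons long (heptane).
The highest-priority functional group is a carboxylic acid (terminal –COOH), so the name ends in -oic acid.
A C≡C triple bond in the chain gives the infix -yne-.
Choose the numbering such that the carboxylic acid carbon is C-1 by definition.
That gives the triple bond between C-2 and C-3; a chloro group at C-4; an iodo group at C-7.
The substituents are ordered alphabetically, ignoring any di-/tri- multipliers.
The name is 4-chloro-7-iodohept-2-ynoic acid.

4-chloro-7-iodohept-2-ynoic acid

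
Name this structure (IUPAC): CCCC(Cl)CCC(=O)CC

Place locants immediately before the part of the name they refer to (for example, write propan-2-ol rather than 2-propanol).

6-chlorononan-3-one

Counting along the main chain through the carbonyl gives 9 carbons: the parent is nonane.
A ketone (C=O on an internal carbon) is the principal characteristic group, giving the suffix -one.
Choose the numbering such that numbering from this end puts the carbonyl group at C-3 rather than C-7.
That gives the carbonyl at C-3; a chloro group at C-6.
The name is 6-chlorononan-3-one.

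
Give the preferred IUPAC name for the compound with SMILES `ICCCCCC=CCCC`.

The longest chain bearing the multiple bond is 10 carbons long (decane).
The chain contains a C=C double bond, so the unsaturation ending is -ene.
Choose the numbering such that numbering from this end puts the double bond at C-4 rather than C-6.
With this numbering: the double bond between C-4 and C-5; an iodo group at C-10.
Putting it together: 10-iododec-4-ene.

10-iododec-4-ene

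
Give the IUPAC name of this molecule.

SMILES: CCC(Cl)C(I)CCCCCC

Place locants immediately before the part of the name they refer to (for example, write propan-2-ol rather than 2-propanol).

The longest continuous carbon chain has 10 atoms, so the parent hydride is decane.
Choose the numbering such that the substituent locant set {3,4} is lower than {7,8} at the first point of difference.
That gives a chloro group at C-3; an iodo group at C-4.
The substituents are ordered alphabetically, ignoring any di-/tri- multipliers.
Assembling the pieces gives 3-chloro-4-iododecane.

3-chloro-4-iododecane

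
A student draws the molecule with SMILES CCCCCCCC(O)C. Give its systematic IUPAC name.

nonan-2-ol

The longest carbon chain that includes the –OH group has 9 carbons, so the parent hydride is nonane.
The highest-priority functional group is an alcohol (–OH), so the name ends in -ol.
Number the chain so that numbering from this end puts the hydroxyl group at C-2 rather than C-8.
This places the hydroxyl at C-2.
The name is nonan-2-ol.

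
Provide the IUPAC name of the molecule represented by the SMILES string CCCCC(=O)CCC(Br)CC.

The longest carbon chain that includes the carbonyl has 10 carbons, so the parent hydride is decane.
A ketone (C=O on an internal carbon) is the principal characteristic group, giving the suffix -one.
Number the chain so that numbering from this end puts the carbonyl group at C-5 rather than C-6.
That gives the carbonyl at C-5; a bromo group at C-8.
Putting it together: 8-bromodecan-5-one.

8-bromodecan-5-one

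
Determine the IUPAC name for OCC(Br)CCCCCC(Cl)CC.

Counting along the main chain through the –OH group gives 10 carbons: the parent is decane.
The principal characteristic group is an alcohol (–OH), named with the suffix -ol.
Number the chain so that numbering from this end puts the hydroxyl group at C-1 rather than C-10.
This places the hydroxyl at C-1; a bromo group at C-2; a chloro group at C-8.
Substituent prefixes are cited in alphabetical order (multiplying prefixes like di-/tri- are ignored for ordering).
Putting it together: 2-bromo-8-chlorodecan-1-ol.

2-bromo-8-chlorodecan-1-ol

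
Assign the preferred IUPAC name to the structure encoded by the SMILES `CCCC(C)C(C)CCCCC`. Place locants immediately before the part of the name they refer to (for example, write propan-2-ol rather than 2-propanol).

The parent chain contains 10 carbons (decane).
Number the chain so that the substituent locant set {4,5} is lower than {6,7} at the first point of difference.
This places methyl groups at C-4 and C-5.
Putting it together: 4,5-dimethyldecane.

4,5-dimethyldecane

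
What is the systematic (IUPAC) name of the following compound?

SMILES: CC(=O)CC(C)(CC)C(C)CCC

Counting along the main chain through the carbonyl gives 8 carbons: the parent is octane.
A ketone (C=O on an internal carbon) is the principal characteristic group, giving the suffix -one.
Number the chain so that numbering from this end puts the carbonyl group at C-2 rather than C-7.
This places the carbonyl at C-2; an ethyl group at C-4; methyl groups at C-4 and C-5.
Substituent prefixes are cited in alphabetical order (multiplying prefixes like di-/tri- are ignored for ordering).
The name is 4-ethyl-4,5-dimethyloctan-2-one.

4-ethyl-4,5-dimethyloctan-2-one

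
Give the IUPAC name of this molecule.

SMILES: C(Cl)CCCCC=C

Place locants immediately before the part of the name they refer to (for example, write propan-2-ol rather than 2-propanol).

7-chlorohept-1-ene

The longest carbon chain that includes the multiple bond has 7 carbons, so the parent hydride is heptane.
The chain contains a C=C double bond, so the unsaturation ending is -ene.
The numbering direction is chosen so that numbering from this end puts the double bond at C-1 rather than C-6.
This places the double bond between C-1 and C-2; a chloro group at C-7.
The name is 7-chlorohept-1-ene.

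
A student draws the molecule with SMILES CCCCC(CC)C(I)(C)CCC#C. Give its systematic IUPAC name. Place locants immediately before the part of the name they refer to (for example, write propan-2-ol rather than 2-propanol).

Counting along the main chain through the multiple bond gives 10 carbons: the parent is decane.
A C≡C triple bond in the chain gives the infix -yne-.
Number the chain so that numbering from this end puts the triple bond at C-1 rather than C-9.
That gives the triple bond between C-1 and C-2; an ethyl group at C-6; an iodo group at C-5; a methyl group at C-5.
Prefixes are listed alphabetically: ethyl, iodo, methyl.
Putting it together: 6-ethyl-5-iodo-5-methyldec-1-yne.

6-ethyl-5-iodo-5-methyldec-1-yne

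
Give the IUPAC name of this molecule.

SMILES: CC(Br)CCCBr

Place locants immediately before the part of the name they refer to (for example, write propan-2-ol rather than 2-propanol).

1,4-dibromopentane

The parent chain contains 5 carbons (pentane).
The numbering direction is chosen so that the substituent locant set {1,4} is lower than {2,5} at the first point of difference.
That gives bromo groups at C-1 and C-4.
Putting it together: 1,4-dibromopentane.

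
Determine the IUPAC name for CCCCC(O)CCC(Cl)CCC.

8-chloroundecan-5-ol

The longest chain bearing the –OH group is 11 carbons long (undecane).
An alcohol (–OH) is the principal characteristic group, giving the suffix -ol.
Number the chain so that numbering from this end puts the hydroxyl group at C-5 rather than C-7.
This places the hydroxyl at C-5; a chloro group at C-8.
The name is 8-chloroundecan-5-ol.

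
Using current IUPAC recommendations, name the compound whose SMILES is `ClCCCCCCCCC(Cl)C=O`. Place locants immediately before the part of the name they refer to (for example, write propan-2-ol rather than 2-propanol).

Counting along the main chain through the –CHO group gives 10 carbons: the parent is decane.
An aldehyde (terminal –CHO) is the principal characteristic group, giving the suffix -al.
Number the chain so that the aldehyde carbon is C-1 by definition.
With this numbering: chloro groups at C-2 and C-10.
The name is 2,10-dichlorodecanal.

2,10-dichlorodecanal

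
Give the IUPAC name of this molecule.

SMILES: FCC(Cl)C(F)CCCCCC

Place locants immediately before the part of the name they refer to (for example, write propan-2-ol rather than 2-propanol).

The longest continuous carbon chain has 9 atoms, so the parent hydride is nonane.
Choose the numbering such that the substituent locant set {1,2,3} is lower than {7,8,9} at the first point of difference.
This places a chloro group at C-2; fluoro groups at C-1 and C-3.
Substituent prefixes are cited in alphabetical order (multiplying prefixes like di-/tri- are ignored for ordering).
Putting it together: 2-chloro-1,3-difluorononane.

2-chloro-1,3-difluorononane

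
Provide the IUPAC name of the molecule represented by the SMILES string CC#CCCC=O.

Counting along the main chain through the –CHO group and the multiple bond gives 6 carbons: the parent is hexane.
The principal characteristic group is an aldehyde (terminal –CHO), named with the suffix -al.
A C≡C triple bond in the chain gives the infix -yne-.
Number the chain so that the aldehyde carbon is C-1 by definition.
That gives the triple bond between C-4 and C-5.
Putting it together: hex-4-ynal.

hex-4-ynal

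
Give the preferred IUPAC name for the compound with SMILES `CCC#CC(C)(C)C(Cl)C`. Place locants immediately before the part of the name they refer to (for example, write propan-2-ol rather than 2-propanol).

6-chloro-5,5-dimethylhept-3-yne

The longest carbon chain that includes the multiple bond has 7 carbons, so the parent hydride is heptane.
The chain contains a C≡C triple bond, so the unsaturation ending is -yne.
Number the chain so that numbering from this end puts the triple bond at C-3 rather than C-4.
This places the triple bond between C-3 and C-4; a chloro group at C-6; two methyl groups at C-5.
The substituents are ordered alphabetically, ignoring any di-/tri- multipliers.
Putting it together: 6-chloro-5,5-dimethylhept-3-yne.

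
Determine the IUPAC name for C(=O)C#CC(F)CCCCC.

4-fluoronon-2-ynal

Counting along the main chain through the –CHO group and the multiple bond gives 9 carbons: the parent is nonane.
An aldehyde (terminal –CHO) is the principal characteristic group, giving the suffix -al.
The chain contains a C≡C triple bond, so the unsaturation ending is -yne.
The numbering direction is chosen so that the aldehyde carbon is C-1 by definition.
This places the triple bond between C-2 and C-3; a fluoro group at C-4.
Assembling the pieces gives 4-fluoronon-2-ynal.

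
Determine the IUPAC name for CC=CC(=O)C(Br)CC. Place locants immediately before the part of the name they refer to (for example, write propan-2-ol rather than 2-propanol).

The longest carbon chain that includes the carbonyl and the multiple bond has 7 carbons, so the parent hydride is heptane.
A ketone (C=O on an internal carbon) is the principal characteristic group, giving the suffix -one.
The chain contains a C=C double bond, so the unsaturation ending is -ene.
Choose the numbering such that numbering from this end puts the double bond at C-2 rather than C-5.
This places the carbonyl at C-4; the double bond between C-2 and C-3; a bromo group at C-5.
Putting it together: 5-bromohept-2-en-4-one.

5-bromohept-2-en-4-one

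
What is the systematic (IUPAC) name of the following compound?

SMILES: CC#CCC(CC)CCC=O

The longest carbon chain that includes the –CHO group and the multiple bond has 8 carbons, so the parent hydride is octane.
The highest-priority functional group is an aldehyde (terminal –CHO), so the name ends in -al.
The chain contains a C≡C triple bond, so the unsaturation ending is -yne.
Number the chain so that the aldehyde carbon is C-1 by definition.
With this numbering: the triple bond between C-6 and C-7; an ethyl group at C-4.
The name is 4-ethyloct-6-ynal.

4-ethyloct-6-ynal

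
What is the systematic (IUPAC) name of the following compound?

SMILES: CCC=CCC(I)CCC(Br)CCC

Counting along the main chain through the multiple bond gives 12 carbons: the parent is dodecane.
A C=C double bond in the chain gives the infix -ene-.
The numbering direction is chosen so that numbering from this end puts the double bond at C-3 rather than C-9.
That gives the double bond between C-3 and C-4; a bromo group at C-9; an iodo group at C-6.
Prefixes are listed alphabetically: bromo, iodo.
The name is 9-bromo-6-iodododec-3-ene.

9-bromo-6-iodododec-3-ene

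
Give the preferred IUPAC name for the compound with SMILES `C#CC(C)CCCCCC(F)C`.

9-fluoro-3-methyldec-1-yne

The longest chain bearing the multiple bond is 10 carbons long (decane).
A C≡C triple bond in the chain gives the infix -yne-.
Number the chain so that numbering from this end puts the triple bond at C-1 rather than C-9.
With this numbering: the triple bond between C-1 and C-2; a fluoro group at C-9; a methyl group at C-3.
Substituent prefixes are cited in alphabetical order (multiplying prefixes like di-/tri- are ignored for ordering).
Assembling the pieces gives 9-fluoro-3-methyldec-1-yne.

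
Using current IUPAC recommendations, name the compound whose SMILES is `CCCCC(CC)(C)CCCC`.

The longest continuous carbon chain has 9 atoms, so the parent hydride is nonane.
Numbering from either end gives identical locants here.
That gives an ethyl group at C-5; a methyl group at C-5.
The substituents are ordered alphabetically, ignoring any di-/tri- multipliers.
The name is 5-ethyl-5-methylnonane.

5-ethyl-5-methylnonane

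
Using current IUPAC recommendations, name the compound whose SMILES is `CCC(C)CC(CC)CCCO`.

4-ethyl-6-methyloctan-1-ol

The longest carbon chain that includes the –OH group has 8 carbons, so the parent hydride is octane.
The principal characteristic group is an alcohol (–OH), named with the suffix -ol.
Choose the numbering such that numbering from this end puts the hydroxyl group at C-1 rather than C-8.
That gives the hydroxyl at C-1; an ethyl group at C-4; a methyl group at C-6.
Substituent prefixes are cited in alphabetical order (multiplying prefixes like di-/tri- are ignored for ordering).
Putting it together: 4-ethyl-6-methyloctan-1-ol.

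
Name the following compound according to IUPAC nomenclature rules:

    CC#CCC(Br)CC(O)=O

The longest chain bearing the –COOH group and the multiple bond is 7 carbons long (heptane).
A carboxylic acid (terminal –COOH) is the principal characteristic group, giving the suffix -oic acid.
There is one C≡C triple bond, indicated by the ending -yne.
The numbering direction is chosen so that the carboxylic acid carbon is C-1 by definition.
This places the triple bond between C-5 and C-6; a bromo group at C-3.
The name is 3-bromohept-5-ynoic acid.

3-bromohept-5-ynoic acid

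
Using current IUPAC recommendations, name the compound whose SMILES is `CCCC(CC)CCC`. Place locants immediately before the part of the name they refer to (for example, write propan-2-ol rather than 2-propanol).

4-ethylheptane

The longest continuous carbon chain has 7 atoms, so the parent hydride is heptane.
Numbering from either end gives identical locants here.
With this numbering: an ethyl group at C-4.
Assembling the pieces gives 4-ethylheptane.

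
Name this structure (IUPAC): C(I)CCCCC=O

6-iodohexanal

The longest chain bearing the –CHO group is 6 carbons long (hexane).
An aldehyde (terminal –CHO) is the principal characteristic group, giving the suffix -al.
Number the chain so that the aldehyde carbon is C-1 by definition.
With this numbering: an iodo group at C-6.
Putting it together: 6-iodohexanal.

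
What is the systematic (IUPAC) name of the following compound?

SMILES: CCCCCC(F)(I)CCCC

5-fluoro-5-iododecane

The longest carbon chain is 10 atoms: the parent is decane.
Number the chain so that the substituent locant set {5,5} is lower than {6,6} at the first point of difference.
This places a fluoro group at C-5; an iodo group at C-5.
The substituents are ordered alphabetically, ignoring any di-/tri- multipliers.
Assembling the pieces gives 5-fluoro-5-iododecane.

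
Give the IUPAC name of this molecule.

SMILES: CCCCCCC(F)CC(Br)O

1-bromo-3-fluorononan-1-ol

The longest carbon chain that includes the –OH group has 9 carbons, so the parent hydride is nonane.
The principal characteristic group is an alcohol (–OH), named with the suffix -ol.
Choose the numbering such that numbering from this end puts the hydroxyl group at C-1 rather than C-9.
This places the hydroxyl at C-1; a bromo group at C-1; a fluoro group at C-3.
Substituent prefixes are cited in alphabetical order (multiplying prefixes like di-/tri- are ignored for ordering).
Assembling the pieces gives 1-bromo-3-fluorononan-1-ol.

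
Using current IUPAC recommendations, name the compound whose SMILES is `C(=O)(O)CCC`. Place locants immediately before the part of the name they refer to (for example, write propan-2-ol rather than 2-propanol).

The longest carbon chain that includes the –COOH group has 4 carbons, so the parent hydride is butane.
The highest-priority functional group is a carboxylic acid (terminal –COOH), so the name ends in -oic acid.
Number the chain so that the carboxylic acid carbon is C-1 by definition.
Putting it together: butanoic acid.

butanoic acid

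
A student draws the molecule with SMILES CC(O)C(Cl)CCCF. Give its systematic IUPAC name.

The longest chain bearing the –OH group is 6 carbons long (hexane).
The principal characteristic group is an alcohol (–OH), named with the suffix -ol.
The numbering direction is chosen so that numbering from this end puts the hydroxyl group at C-2 rather than C-5.
That gives the hydroxyl at C-2; a chloro group at C-3; a fluoro group at C-6.
The substituents are ordered alphabetically, ignoring any di-/tri- multipliers.
The name is 3-chloro-6-fluorohexan-2-ol.

3-chloro-6-fluorohexan-2-ol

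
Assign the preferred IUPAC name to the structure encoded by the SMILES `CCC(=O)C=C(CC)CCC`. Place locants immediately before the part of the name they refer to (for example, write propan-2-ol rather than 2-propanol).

Counting along the main chain through the carbonyl and the multiple bond gives 8 carbons: the parent is octane.
The principal characteristic group is a ketone (C=O on an internal carbon), named with the suffix -one.
The chain contains a C=C double bond, so the unsaturation ending is -ene.
The numbering direction is chosen so that numbering from this end puts the carbonyl group at C-3 rather than C-6.
That gives the carbonyl at C-3; the double bond between C-4 and C-5; an ethyl group at C-5.
The name is 5-ethyloct-4-en-3-one.

5-ethyloct-4-en-3-one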